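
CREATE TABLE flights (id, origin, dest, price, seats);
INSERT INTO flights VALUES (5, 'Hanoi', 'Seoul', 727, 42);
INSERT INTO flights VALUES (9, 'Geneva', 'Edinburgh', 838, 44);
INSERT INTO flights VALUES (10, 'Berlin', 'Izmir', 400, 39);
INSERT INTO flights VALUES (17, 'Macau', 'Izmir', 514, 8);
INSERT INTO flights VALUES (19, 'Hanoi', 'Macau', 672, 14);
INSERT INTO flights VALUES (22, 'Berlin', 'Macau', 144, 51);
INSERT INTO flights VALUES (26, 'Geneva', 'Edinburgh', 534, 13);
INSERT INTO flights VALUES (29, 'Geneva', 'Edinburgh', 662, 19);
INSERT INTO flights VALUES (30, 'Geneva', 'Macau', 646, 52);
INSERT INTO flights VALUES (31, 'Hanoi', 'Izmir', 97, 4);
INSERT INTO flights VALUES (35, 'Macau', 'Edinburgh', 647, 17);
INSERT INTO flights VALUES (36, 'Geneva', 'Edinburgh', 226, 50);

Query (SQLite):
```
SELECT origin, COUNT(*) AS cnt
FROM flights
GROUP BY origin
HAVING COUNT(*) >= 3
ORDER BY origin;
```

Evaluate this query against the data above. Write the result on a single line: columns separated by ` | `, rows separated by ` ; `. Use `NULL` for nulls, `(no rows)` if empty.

Partition flights by origin; compute COUNT(*) within each group.
HAVING: keep groups with count ≥ 3.
  Berlin: ids {10, 22} → COUNT(*)=2
  Geneva: ids {9, 26, 29, 30, 36} → COUNT(*)=5
  Hanoi: ids {5, 19, 31} → COUNT(*)=3
  Macau: ids {17, 35} → COUNT(*)=2

Geneva | 5 ; Hanoi | 3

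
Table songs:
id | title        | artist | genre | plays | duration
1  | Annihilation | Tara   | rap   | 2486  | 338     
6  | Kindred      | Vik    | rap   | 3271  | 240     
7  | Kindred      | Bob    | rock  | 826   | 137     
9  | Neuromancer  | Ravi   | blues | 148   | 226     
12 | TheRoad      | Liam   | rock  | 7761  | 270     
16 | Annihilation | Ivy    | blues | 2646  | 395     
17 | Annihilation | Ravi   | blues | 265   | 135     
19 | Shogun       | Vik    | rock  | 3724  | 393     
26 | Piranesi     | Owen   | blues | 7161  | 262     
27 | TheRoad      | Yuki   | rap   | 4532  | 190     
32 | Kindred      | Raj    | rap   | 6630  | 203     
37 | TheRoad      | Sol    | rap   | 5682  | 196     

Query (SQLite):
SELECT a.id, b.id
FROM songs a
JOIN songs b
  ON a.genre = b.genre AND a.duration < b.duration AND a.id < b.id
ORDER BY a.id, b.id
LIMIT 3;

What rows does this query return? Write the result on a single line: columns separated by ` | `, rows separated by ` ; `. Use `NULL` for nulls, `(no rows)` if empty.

7 | 12 ; 7 | 19 ; 9 | 16

Pairs (a,b) with same genre, a.duration < b.duration, a.id < b.id.
genre groups: blues:{9,16,17,26} rap:{1,6,27,32,37} rock:{7,12,19}
Ordered by (a.id, b.id); first 3.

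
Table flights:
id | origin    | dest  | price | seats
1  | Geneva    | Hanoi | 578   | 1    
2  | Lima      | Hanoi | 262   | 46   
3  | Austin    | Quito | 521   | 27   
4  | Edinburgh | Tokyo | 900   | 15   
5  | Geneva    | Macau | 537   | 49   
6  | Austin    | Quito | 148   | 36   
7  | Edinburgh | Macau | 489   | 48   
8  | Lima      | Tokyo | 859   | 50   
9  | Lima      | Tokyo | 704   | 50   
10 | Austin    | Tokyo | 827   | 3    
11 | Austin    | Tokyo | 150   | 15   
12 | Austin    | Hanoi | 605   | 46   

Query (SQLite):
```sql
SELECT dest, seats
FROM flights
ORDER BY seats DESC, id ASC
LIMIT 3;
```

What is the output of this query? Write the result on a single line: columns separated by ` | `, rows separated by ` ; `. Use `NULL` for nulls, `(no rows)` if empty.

Tokyo | 50 ; Tokyo | 50 ; Macau | 49

Sort by seats desc, tiebreak id asc: (50, id=8), (50, id=9), (49, id=5), (48, id=7), (46, id=2), (46, id=12) …. Take first 3.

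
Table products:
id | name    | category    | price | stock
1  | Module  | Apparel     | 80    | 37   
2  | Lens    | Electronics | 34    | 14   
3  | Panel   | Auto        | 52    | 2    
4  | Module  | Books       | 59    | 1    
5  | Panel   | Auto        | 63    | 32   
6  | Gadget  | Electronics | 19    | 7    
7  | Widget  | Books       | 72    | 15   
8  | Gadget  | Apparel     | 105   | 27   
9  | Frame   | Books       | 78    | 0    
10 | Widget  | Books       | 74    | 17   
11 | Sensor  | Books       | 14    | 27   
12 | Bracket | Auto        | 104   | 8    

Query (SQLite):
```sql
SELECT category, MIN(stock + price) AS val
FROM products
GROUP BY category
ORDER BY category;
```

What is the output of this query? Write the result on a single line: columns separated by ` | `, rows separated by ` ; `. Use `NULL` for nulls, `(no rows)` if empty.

Apparel | 117 ; Auto | 54 ; Books | 41 ; Electronics | 26

For each row compute stock + price.
Group by category; take MIN of the expression per group.
  Apparel: ids {1, 8} → MIN(stock + price)=117
  Auto: ids {3, 5, 12} → MIN(stock + price)=54
  Books: ids {4, 7, 9, 10, 11} → MIN(stock + price)=41
  Electronics: ids {2, 6} → MIN(stock + price)=26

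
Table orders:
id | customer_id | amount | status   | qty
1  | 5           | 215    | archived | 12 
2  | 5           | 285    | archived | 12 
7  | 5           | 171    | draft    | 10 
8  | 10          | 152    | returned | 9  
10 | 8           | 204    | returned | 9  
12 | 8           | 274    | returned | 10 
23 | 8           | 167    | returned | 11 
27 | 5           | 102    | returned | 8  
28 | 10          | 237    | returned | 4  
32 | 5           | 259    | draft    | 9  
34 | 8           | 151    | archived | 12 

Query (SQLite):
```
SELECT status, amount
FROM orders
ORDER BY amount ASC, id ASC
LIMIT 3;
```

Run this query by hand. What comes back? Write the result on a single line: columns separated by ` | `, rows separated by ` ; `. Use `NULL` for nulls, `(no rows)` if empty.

returned | 102 ; archived | 151 ; returned | 152

Sort by amount asc, tiebreak id asc: (102, id=27), (151, id=34), (152, id=8), (167, id=23), (171, id=7), (204, id=10) …. Take first 3.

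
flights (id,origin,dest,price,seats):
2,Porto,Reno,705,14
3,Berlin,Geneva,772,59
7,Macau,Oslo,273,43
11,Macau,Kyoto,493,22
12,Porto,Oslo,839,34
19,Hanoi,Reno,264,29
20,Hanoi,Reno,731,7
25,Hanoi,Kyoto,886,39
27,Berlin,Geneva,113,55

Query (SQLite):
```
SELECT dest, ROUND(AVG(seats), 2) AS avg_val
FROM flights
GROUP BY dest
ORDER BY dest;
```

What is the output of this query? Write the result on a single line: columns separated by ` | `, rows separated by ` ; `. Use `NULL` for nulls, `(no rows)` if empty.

Partition flights by dest; compute ROUND(AVG(seats), 2) within each group.
  Geneva: ids {3, 27} → ROUND(AVG(seats), 2)=57
  Kyoto: ids {11, 25} → ROUND(AVG(seats), 2)=30.5
  Oslo: ids {7, 12} → ROUND(AVG(seats), 2)=38.5
  Reno: ids {2, 19, 20} → ROUND(AVG(seats), 2)=16.67

Geneva | 57 ; Kyoto | 30.5 ; Oslo | 38.5 ; Reno | 16.67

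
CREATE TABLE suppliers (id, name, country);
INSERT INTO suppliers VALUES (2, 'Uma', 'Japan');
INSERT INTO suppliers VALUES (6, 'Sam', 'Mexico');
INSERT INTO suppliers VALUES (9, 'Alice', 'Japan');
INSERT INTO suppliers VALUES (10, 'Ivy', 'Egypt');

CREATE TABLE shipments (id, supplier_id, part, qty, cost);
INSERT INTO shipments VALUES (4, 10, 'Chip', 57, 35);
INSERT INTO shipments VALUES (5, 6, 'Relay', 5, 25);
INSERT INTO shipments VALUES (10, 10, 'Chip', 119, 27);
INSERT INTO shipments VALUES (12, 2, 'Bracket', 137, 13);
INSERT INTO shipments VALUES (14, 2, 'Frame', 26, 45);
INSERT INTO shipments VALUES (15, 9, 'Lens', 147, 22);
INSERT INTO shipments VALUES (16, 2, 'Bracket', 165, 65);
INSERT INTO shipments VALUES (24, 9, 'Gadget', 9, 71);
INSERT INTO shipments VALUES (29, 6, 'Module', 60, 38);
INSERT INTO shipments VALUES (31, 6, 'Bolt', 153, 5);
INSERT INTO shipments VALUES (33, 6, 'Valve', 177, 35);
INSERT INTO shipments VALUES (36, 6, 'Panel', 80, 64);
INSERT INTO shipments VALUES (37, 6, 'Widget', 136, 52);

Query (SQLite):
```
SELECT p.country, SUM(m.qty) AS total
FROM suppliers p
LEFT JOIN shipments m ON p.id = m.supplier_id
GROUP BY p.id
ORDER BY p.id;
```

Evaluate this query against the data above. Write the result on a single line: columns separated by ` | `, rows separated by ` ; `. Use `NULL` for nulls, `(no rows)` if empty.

LEFT JOIN keeps every suppliers row; unmatched ones get NULL for shipments columns.
Group by suppliers.id and compute SUM(m.qty). SUM over an all-NULL group is NULL.
  2: ids {12, 14, 16} → SUM(m.qty)=328
  6: ids {5, 29, 31, 33, 36, 37} → SUM(m.qty)=611
  9: ids {15, 24} → SUM(m.qty)=156
  10: ids {4, 10} → SUM(m.qty)=176

Japan | 328 ; Mexico | 611 ; Japan | 156 ; Egypt | 176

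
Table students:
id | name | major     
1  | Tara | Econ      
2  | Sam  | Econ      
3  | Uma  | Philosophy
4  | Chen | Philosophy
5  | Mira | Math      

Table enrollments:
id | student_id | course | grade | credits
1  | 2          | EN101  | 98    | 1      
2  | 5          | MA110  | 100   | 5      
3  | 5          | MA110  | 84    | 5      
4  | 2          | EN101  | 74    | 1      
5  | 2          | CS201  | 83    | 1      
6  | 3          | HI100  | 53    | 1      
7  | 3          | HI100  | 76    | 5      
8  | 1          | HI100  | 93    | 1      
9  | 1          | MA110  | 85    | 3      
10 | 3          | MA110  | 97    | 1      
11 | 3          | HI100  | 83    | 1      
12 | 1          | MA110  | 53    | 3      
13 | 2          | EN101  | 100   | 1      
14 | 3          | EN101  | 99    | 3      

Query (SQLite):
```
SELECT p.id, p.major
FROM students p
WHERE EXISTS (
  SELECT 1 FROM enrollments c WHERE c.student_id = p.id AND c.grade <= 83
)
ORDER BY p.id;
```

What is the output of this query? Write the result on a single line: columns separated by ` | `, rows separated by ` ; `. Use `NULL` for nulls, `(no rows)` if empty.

For each students row, check whether any enrollments with matching student_id has grade <= 83.
Keep rows where that is true.

1 | Econ ; 2 | Econ ; 3 | Philosophy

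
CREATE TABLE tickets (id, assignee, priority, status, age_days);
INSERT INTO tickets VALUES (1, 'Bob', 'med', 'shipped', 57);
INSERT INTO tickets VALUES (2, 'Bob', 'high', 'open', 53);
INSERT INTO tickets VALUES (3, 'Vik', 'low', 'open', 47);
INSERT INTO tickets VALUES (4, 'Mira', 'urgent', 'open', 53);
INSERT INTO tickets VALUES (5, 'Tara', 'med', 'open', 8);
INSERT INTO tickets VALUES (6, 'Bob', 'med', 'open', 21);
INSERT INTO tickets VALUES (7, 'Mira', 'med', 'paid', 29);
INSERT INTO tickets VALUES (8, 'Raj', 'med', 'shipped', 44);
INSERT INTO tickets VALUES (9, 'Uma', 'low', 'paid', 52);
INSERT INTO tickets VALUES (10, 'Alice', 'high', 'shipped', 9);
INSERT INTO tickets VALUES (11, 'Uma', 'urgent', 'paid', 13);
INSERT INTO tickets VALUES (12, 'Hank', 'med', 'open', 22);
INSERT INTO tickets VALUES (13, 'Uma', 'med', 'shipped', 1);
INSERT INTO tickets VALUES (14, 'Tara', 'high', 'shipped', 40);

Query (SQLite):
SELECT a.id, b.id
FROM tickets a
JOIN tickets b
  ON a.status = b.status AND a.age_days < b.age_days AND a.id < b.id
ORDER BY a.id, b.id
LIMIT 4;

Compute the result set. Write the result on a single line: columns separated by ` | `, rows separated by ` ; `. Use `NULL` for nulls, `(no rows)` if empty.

Pairs (a,b) with same status, a.age_days < b.age_days, a.id < b.id.
status groups: open:{2,3,4,5,6,12} paid:{7,9,11} shipped:{1,8,10,13,14}
Ordered by (a.id, b.id); first 4.

3 | 4 ; 5 | 6 ; 5 | 12 ; 6 | 12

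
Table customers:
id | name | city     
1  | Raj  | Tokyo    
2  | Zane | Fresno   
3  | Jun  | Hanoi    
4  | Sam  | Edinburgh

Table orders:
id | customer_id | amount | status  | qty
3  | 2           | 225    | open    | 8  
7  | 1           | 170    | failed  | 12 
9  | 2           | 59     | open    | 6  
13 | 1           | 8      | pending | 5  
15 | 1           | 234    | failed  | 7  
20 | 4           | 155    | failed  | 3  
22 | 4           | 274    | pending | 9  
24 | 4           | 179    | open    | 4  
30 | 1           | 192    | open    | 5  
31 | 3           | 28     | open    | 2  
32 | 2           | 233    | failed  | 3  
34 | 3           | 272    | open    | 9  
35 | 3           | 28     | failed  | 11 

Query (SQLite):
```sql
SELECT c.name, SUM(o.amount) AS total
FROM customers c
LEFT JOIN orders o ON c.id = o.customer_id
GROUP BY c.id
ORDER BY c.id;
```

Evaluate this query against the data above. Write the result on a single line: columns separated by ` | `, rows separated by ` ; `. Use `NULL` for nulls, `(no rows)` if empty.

Raj | 604 ; Zane | 517 ; Jun | 328 ; Sam | 608

LEFT JOIN keeps every customers row; unmatched ones get NULL for orders columns.
Group by customers.id and compute SUM(o.amount). SUM over an all-NULL group is NULL.
  1: ids {7, 13, 15, 30} → SUM(o.amount)=604
  2: ids {3, 9, 32} → SUM(o.amount)=517
  3: ids {31, 34, 35} → SUM(o.amount)=328
  4: ids {20, 22, 24} → SUM(o.amount)=608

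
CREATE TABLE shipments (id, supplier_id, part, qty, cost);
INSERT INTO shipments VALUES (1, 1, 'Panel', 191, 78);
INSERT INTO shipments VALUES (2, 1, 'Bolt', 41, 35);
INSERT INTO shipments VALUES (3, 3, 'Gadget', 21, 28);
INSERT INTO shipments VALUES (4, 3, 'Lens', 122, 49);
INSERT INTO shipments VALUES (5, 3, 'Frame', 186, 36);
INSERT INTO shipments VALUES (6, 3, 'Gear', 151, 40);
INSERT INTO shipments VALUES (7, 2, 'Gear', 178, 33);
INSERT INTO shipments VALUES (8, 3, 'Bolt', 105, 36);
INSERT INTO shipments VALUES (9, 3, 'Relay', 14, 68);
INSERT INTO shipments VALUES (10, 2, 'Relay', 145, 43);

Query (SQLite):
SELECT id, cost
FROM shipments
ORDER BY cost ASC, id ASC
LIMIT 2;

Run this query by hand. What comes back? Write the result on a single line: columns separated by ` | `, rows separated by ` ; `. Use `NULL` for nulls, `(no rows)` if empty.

Sort by cost asc, tiebreak id asc: (28, id=3), (33, id=7), (35, id=2), (36, id=5), (36, id=8) …. Take first 2.

3 | 28 ; 7 | 33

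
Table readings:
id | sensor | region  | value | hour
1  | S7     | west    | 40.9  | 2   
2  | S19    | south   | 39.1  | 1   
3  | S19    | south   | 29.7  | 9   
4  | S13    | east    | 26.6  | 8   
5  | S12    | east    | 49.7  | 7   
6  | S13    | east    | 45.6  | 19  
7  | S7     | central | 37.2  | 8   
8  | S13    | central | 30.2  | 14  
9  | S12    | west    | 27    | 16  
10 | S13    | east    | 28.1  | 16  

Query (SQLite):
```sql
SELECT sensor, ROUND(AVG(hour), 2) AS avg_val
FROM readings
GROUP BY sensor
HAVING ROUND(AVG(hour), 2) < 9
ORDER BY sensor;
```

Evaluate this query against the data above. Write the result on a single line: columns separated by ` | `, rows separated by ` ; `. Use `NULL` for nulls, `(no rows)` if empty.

Partition readings by sensor; compute ROUND(AVG(hour), 2) within each group.
HAVING: keep groups where ROUND(AVG(hour), 2) < 9.
  S12: ids {5, 9} → ROUND(AVG(hour), 2)=11.5
  S13: ids {4, 6, 8, 10} → ROUND(AVG(hour), 2)=14.25
  S19: ids {2, 3} → ROUND(AVG(hour), 2)=5
  S7: ids {1, 7} → ROUND(AVG(hour), 2)=5

S19 | 5 ; S7 | 5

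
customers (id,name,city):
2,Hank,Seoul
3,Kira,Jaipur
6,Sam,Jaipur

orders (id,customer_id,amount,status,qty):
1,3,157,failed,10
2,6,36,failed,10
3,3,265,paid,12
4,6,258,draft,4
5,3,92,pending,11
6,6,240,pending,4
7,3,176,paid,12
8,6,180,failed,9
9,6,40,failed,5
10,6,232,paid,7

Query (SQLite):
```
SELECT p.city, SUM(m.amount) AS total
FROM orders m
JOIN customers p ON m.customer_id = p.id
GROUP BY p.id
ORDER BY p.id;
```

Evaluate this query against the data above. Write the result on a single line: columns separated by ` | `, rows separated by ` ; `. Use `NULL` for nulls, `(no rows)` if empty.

Join each orders row to its customers via customer_id.
Group joined rows by customers.id; compute SUM(m.amount) per group.
  3: ids {1, 3, 5, 7} → SUM(m.amount)=690
  6: ids {2, 4, 6, 8, 9, 10} → SUM(m.amount)=986

Jaipur | 690 ; Jaipur | 986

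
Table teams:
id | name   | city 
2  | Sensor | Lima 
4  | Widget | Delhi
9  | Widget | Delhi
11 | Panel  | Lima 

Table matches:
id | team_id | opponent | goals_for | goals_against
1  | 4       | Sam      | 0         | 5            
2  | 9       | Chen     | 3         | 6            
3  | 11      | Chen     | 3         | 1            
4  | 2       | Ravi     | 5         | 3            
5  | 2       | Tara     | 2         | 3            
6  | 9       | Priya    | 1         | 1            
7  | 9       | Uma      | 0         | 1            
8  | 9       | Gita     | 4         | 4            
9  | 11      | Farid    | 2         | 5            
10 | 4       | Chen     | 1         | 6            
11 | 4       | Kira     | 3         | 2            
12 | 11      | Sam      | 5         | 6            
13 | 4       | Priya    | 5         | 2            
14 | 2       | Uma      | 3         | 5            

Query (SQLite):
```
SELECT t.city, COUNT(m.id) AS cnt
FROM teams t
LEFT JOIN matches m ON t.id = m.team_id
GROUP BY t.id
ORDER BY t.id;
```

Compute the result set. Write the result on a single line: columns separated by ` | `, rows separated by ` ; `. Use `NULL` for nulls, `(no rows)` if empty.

LEFT JOIN keeps every teams row; unmatched ones get NULL for matches columns.
Group by teams.id and compute COUNT(m.id). COUNT(col) of an all-NULL group is 0.
  2: ids {4, 5, 14} → COUNT(m.id)=3
  4: ids {1, 10, 11, 13} → COUNT(m.id)=4
  9: ids {2, 6, 7, 8} → COUNT(m.id)=4
  11: ids {3, 9, 12} → COUNT(m.id)=3

Lima | 3 ; Delhi | 4 ; Delhi | 4 ; Lima | 3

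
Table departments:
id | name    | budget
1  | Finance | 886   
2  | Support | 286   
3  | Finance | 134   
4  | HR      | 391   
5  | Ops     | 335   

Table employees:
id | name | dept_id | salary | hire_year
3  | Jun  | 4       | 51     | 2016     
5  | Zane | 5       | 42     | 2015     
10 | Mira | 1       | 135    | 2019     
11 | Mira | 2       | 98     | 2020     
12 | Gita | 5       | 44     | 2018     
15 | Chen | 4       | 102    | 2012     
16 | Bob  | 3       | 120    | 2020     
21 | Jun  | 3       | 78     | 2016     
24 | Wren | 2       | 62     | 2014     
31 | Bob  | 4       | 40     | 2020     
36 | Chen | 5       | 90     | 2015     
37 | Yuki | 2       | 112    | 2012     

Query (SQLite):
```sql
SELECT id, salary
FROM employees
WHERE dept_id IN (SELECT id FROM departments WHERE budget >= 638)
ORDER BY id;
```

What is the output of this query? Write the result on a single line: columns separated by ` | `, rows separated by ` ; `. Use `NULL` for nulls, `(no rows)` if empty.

10 | 135

Inner query: departments.id where budget >= 638.
Outer: keep employees rows whose dept_id is in that set.
Inner query → {1}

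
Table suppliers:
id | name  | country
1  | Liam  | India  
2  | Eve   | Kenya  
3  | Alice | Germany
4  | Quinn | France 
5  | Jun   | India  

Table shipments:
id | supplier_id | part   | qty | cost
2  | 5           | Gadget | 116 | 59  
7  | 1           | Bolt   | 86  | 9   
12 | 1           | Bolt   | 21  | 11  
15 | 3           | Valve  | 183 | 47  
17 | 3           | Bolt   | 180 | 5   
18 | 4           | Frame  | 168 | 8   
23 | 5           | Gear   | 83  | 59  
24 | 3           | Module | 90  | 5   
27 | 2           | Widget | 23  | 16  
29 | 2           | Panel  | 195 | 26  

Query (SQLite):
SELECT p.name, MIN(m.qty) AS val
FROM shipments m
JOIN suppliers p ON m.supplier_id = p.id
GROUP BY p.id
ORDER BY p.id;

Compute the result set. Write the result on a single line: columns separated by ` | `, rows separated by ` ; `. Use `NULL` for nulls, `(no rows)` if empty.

Join each shipments row to its suppliers via supplier_id.
Group joined rows by suppliers.id; compute MIN(m.qty) per group.
  1: ids {7, 12} → MIN(m.qty)=21
  2: ids {27, 29} → MIN(m.qty)=23
  3: ids {15, 17, 24} → MIN(m.qty)=90
  4: ids {18} → MIN(m.qty)=168
  5: ids {2, 23} → MIN(m.qty)=83

Liam | 21 ; Eve | 23 ; Alice | 90 ; Quinn | 168 ; Jun | 83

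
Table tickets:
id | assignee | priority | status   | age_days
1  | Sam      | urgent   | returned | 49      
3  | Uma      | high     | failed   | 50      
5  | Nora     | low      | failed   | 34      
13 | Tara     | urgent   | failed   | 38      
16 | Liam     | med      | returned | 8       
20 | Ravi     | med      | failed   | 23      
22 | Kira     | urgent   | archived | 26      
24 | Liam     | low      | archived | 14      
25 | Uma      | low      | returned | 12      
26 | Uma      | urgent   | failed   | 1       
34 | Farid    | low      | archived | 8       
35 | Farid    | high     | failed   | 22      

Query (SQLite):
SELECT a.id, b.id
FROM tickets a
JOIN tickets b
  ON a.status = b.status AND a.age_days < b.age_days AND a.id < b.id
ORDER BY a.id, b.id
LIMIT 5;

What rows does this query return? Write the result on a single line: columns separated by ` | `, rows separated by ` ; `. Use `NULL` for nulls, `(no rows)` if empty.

5 | 13 ; 16 | 25 ; 26 | 35

Pairs (a,b) with same status, a.age_days < b.age_days, a.id < b.id.
status groups: archived:{22,24,34} failed:{3,5,13,20,26,35} returned:{1,16,25}
Ordered by (a.id, b.id); first 5.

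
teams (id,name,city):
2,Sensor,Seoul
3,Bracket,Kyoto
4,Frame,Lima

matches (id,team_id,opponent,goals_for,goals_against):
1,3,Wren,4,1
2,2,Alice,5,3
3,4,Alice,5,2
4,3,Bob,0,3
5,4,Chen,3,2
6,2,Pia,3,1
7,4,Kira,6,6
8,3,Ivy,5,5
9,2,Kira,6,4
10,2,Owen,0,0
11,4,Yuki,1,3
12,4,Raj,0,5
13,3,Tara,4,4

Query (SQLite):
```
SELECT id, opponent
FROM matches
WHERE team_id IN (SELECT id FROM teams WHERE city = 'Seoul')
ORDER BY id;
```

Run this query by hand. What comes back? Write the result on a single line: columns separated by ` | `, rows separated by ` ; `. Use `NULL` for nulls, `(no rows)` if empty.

2 | Alice ; 6 | Pia ; 9 | Kira ; 10 | Owen

Inner query: teams.id where city = 'Seoul'.
Outer: keep matches rows whose team_id is in that set.
Inner query → {2}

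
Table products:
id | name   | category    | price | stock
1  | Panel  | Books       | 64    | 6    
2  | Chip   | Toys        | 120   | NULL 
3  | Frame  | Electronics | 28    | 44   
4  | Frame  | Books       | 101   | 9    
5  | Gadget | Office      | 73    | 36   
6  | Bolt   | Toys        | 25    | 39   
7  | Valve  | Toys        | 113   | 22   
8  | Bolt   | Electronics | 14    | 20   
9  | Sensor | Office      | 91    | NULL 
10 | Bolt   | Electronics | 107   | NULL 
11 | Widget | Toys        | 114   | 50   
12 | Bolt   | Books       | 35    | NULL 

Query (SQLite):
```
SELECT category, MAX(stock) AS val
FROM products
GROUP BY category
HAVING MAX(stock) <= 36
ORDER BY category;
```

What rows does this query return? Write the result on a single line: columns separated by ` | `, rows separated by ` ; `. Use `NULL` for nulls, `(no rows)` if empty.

Partition products by category; compute MAX(stock) within each group.
HAVING: keep groups where MAX(stock) <= 36.
  Books: ids {1, 4, 12} → MAX(stock)=9
  Electronics: ids {3, 8, 10} → MAX(stock)=44
  Office: ids {5, 9} → MAX(stock)=36
  Toys: ids {2, 6, 7, 11} → MAX(stock)=50

Books | 9 ; Office | 36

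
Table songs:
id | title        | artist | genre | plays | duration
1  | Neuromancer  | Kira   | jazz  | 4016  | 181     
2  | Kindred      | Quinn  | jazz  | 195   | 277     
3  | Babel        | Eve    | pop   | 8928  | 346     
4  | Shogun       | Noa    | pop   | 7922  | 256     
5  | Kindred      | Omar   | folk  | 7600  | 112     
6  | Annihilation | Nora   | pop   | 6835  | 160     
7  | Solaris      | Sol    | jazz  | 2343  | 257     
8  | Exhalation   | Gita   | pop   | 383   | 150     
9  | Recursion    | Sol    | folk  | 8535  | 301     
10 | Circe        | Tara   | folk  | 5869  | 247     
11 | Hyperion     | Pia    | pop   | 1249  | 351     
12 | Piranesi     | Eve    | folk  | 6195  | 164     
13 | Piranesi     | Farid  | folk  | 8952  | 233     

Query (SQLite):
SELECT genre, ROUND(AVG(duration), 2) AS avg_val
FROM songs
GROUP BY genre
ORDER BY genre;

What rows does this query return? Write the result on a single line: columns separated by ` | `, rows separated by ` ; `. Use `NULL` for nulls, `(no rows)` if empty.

folk | 211.4 ; jazz | 238.33 ; pop | 252.6

Partition songs by genre; compute ROUND(AVG(duration), 2) within each group.
  folk: ids {5, 9, 10, 12, 13} → ROUND(AVG(duration), 2)=211.4
  jazz: ids {1, 2, 7} → ROUND(AVG(duration), 2)=238.33
  pop: ids {3, 4, 6, 8, 11} → ROUND(AVG(duration), 2)=252.6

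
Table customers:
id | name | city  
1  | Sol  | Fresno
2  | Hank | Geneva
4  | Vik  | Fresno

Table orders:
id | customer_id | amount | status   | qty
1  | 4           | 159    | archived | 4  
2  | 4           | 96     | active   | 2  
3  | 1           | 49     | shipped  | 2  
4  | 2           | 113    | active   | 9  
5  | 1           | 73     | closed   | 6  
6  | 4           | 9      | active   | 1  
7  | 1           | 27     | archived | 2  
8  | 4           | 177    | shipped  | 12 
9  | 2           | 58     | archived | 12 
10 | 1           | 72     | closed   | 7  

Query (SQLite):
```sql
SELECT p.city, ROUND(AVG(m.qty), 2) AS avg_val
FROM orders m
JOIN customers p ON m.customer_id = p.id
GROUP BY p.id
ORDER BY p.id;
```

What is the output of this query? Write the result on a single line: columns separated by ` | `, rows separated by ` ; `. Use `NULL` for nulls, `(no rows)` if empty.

Fresno | 4.25 ; Geneva | 10.5 ; Fresno | 4.75

Join each orders row to its customers via customer_id.
Group joined rows by customers.id; compute ROUND(AVG(m.qty), 2) per group.
  1: ids {3, 5, 7, 10} → ROUND(AVG(m.qty), 2)=4.25
  2: ids {4, 9} → ROUND(AVG(m.qty), 2)=10.5
  4: ids {1, 2, 6, 8} → ROUND(AVG(m.qty), 2)=4.75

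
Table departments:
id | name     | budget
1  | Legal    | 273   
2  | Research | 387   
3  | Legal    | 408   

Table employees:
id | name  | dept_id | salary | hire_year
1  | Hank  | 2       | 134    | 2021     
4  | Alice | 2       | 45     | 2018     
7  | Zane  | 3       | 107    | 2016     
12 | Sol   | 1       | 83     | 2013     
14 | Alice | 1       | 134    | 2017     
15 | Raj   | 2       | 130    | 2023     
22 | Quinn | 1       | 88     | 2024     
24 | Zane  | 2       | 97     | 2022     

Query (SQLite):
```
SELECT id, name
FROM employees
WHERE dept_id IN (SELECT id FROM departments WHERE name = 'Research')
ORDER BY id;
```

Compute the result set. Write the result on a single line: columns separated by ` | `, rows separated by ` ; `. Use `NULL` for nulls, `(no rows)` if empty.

1 | Hank ; 4 | Alice ; 15 | Raj ; 24 | Zane

Inner query: departments.id where name = 'Research'.
Outer: keep employees rows whose dept_id is in that set.
Inner query → {2}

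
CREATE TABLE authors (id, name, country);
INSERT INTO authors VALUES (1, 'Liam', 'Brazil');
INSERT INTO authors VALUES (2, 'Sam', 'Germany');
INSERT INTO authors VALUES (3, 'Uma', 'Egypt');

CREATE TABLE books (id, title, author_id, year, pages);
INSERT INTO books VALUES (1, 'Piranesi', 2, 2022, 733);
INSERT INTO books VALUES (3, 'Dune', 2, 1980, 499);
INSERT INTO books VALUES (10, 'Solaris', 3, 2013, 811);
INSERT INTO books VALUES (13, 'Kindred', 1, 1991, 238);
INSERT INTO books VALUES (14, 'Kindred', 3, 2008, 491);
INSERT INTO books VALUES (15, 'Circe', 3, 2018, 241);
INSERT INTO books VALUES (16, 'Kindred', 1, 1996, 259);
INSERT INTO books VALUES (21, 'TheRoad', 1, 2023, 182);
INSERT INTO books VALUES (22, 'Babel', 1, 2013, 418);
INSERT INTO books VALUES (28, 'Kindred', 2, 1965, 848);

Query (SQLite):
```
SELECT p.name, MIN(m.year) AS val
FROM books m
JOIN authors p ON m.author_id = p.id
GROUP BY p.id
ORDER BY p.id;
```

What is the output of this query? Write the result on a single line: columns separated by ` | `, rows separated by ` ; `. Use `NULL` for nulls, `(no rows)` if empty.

Liam | 1991 ; Sam | 1965 ; Uma | 2008

Join each books row to its authors via author_id.
Group joined rows by authors.id; compute MIN(m.year) per group.
  1: ids {13, 16, 21, 22} → MIN(m.year)=1991
  2: ids {1, 3, 28} → MIN(m.year)=1965
  3: ids {10, 14, 15} → MIN(m.year)=2008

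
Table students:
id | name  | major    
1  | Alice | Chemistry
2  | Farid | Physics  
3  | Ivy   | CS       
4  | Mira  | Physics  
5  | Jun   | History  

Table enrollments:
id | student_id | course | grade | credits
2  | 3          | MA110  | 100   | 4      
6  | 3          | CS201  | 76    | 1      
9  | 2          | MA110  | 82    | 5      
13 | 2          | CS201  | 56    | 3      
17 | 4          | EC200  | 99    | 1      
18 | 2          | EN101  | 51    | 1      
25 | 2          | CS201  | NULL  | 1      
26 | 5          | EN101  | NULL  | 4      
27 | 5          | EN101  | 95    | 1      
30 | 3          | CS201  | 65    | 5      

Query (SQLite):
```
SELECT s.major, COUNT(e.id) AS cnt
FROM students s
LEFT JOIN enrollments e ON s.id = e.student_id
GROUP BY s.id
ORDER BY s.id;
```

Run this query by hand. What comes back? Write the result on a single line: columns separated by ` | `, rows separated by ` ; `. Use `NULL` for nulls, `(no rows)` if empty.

Chemistry | 0 ; Physics | 4 ; CS | 3 ; Physics | 1 ; History | 2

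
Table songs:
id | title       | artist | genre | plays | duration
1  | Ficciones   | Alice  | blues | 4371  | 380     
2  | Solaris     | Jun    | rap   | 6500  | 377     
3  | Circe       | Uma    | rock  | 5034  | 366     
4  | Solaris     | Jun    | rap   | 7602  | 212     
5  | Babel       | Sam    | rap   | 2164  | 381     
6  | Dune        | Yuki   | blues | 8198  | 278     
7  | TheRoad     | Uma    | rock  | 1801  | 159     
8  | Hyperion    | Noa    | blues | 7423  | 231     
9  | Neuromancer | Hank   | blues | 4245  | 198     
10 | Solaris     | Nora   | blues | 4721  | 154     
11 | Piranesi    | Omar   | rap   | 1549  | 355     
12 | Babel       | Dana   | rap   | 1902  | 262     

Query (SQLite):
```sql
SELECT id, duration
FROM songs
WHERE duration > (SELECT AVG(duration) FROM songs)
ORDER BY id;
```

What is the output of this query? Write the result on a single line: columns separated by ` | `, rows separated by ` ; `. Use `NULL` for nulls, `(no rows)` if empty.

Scalar subquery: AVG(duration) over all songs rows = 279.416667 (≈; comparison uses full precision).
Keep rows where duration > that value.

1 | 380 ; 2 | 377 ; 3 | 366 ; 5 | 381 ; 11 | 355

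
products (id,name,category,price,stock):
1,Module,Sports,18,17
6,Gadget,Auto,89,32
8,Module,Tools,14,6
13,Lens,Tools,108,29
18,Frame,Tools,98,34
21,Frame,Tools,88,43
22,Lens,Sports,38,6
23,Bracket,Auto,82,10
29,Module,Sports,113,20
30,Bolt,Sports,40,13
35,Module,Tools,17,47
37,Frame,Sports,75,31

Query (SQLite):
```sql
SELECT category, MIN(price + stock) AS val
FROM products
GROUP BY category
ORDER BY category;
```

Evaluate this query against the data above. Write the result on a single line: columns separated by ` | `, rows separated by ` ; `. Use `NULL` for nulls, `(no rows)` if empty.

Auto | 92 ; Sports | 35 ; Tools | 20

For each row compute price + stock.
Group by category; take MIN of the expression per group.
  Auto: ids {6, 23} → MIN(price + stock)=92
  Sports: ids {1, 22, 29, 30, 37} → MIN(price + stock)=35
  Tools: ids {8, 13, 18, 21, 35} → MIN(price + stock)=20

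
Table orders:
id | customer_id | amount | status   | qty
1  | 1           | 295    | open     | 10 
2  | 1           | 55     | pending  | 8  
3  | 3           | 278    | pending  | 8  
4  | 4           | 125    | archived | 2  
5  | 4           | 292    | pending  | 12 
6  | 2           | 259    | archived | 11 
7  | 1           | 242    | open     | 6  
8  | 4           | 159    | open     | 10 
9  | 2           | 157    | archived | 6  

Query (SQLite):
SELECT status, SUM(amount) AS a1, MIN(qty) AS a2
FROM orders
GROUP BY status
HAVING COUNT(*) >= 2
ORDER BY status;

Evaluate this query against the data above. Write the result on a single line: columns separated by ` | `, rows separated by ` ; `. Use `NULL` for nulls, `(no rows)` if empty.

archived | 541 | 2 ; open | 696 | 6 ; pending | 625 | 8

Group orders by status.
Per group compute: SUM(amount), MIN(qty).
HAVING: drop groups with fewer than 2 rows.
  archived: ids {4, 6, 9} → SUM(amount)=541, MIN(qty)=2
  open: ids {1, 7, 8} → SUM(amount)=696, MIN(qty)=6
  pending: ids {2, 3, 5} → SUM(amount)=625, MIN(qty)=8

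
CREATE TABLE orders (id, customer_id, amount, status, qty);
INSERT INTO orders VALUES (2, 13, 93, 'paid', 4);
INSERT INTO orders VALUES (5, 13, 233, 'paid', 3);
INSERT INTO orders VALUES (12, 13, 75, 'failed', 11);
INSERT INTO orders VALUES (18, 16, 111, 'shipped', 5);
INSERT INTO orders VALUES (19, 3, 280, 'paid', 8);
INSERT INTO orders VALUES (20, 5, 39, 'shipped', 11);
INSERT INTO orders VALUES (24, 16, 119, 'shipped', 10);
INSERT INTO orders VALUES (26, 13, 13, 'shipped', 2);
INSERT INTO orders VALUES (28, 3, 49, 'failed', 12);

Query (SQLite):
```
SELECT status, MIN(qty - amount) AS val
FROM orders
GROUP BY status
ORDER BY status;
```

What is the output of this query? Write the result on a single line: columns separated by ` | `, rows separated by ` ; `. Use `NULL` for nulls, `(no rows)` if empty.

For each row compute qty - amount.
Group by status; take MIN of the expression per group.
  failed: ids {12, 28} → MIN(qty - amount)=-64
  paid: ids {2, 5, 19} → MIN(qty - amount)=-272
  shipped: ids {18, 20, 24, 26} → MIN(qty - amount)=-109

failed | -64 ; paid | -272 ; shipped | -109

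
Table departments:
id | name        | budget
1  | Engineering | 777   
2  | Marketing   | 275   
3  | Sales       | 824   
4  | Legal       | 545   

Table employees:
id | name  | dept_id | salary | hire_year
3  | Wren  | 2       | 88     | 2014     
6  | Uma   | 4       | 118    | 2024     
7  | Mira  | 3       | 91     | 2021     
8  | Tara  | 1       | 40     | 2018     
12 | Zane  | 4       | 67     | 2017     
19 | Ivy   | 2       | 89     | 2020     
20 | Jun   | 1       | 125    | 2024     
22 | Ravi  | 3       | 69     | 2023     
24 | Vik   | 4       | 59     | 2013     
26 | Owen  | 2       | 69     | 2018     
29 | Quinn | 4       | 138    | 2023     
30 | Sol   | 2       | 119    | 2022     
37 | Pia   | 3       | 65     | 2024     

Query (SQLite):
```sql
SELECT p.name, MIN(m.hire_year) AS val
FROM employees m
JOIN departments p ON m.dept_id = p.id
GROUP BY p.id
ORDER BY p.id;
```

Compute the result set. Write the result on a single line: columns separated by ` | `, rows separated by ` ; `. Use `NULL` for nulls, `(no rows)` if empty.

Engineering | 2018 ; Marketing | 2014 ; Sales | 2021 ; Legal | 2013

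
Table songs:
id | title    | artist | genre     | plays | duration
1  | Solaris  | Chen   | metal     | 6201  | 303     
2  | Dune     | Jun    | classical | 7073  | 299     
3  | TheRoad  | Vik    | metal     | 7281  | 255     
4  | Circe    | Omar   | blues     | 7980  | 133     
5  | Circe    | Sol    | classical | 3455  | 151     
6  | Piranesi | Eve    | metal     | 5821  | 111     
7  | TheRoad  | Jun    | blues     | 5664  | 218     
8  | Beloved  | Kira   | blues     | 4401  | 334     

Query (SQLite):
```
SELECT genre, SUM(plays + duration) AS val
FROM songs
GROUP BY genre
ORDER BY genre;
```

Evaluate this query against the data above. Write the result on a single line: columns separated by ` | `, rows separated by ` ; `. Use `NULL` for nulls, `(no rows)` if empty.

For each row compute plays + duration.
Group by genre; take SUM of the expression per group.
  blues: ids {4, 7, 8} → SUM(plays + duration)=18730
  classical: ids {2, 5} → SUM(plays + duration)=10978
  metal: ids {1, 3, 6} → SUM(plays + duration)=19972

blues | 18730 ; classical | 10978 ; metal | 19972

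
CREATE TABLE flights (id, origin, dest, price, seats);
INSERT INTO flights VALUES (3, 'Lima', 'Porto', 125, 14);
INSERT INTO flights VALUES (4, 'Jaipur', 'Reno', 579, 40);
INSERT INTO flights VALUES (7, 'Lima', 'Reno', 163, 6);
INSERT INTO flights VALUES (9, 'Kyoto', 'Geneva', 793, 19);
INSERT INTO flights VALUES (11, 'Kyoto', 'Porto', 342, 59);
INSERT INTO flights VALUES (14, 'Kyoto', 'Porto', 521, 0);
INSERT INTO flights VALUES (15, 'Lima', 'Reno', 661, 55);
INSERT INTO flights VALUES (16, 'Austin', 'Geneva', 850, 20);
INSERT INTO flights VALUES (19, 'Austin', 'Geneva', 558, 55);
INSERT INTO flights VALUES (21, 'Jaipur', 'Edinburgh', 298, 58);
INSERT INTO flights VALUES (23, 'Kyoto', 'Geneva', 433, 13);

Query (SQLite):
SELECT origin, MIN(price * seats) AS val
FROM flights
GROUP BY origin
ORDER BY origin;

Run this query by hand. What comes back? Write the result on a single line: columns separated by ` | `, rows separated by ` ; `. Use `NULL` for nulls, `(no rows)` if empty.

Austin | 17000 ; Jaipur | 17284 ; Kyoto | 0 ; Lima | 978

For each row compute price * seats.
Group by origin; take MIN of the expression per group.
  Austin: ids {16, 19} → MIN(price * seats)=17000
  Jaipur: ids {4, 21} → MIN(price * seats)=17284
  Kyoto: ids {9, 11, 14, 23} → MIN(price * seats)=0
  Lima: ids {3, 7, 15} → MIN(price * seats)=978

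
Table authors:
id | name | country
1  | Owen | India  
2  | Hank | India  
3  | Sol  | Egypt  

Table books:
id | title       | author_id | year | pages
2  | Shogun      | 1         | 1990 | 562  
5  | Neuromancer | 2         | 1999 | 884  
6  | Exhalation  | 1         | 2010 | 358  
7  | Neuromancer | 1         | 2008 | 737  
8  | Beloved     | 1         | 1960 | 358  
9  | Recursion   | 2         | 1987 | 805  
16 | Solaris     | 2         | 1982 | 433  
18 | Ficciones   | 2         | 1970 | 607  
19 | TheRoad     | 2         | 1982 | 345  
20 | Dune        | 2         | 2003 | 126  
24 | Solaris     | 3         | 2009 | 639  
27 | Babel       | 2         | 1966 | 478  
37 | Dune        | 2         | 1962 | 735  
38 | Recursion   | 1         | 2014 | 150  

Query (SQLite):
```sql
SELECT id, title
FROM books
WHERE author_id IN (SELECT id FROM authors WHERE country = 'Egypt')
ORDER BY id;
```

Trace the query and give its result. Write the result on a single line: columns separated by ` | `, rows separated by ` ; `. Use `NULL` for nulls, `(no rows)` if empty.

24 | Solaris

Inner query: authors.id where country = 'Egypt'.
Outer: keep books rows whose author_id is in that set.
Inner query → {3}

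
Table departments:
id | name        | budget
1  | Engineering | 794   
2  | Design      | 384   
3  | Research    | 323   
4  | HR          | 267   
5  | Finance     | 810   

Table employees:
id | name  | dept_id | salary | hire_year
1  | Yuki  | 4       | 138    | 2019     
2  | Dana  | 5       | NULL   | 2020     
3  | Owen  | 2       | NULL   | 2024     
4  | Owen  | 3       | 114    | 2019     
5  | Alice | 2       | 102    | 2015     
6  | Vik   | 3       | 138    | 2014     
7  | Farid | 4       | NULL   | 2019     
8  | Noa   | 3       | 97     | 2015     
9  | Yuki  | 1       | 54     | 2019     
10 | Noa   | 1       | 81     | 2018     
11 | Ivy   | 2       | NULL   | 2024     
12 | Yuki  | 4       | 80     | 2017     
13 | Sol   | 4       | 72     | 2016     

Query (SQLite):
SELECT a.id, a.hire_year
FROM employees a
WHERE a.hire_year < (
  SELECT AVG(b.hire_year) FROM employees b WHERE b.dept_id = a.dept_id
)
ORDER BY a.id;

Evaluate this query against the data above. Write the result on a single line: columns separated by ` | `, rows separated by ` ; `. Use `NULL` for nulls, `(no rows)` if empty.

5 | 2015 ; 6 | 2014 ; 8 | 2015 ; 10 | 2018 ; 12 | 2017 ; 13 | 2016

For each employees row a, compute AVG(hire_year) over rows sharing a.dept_id.
Keep row a if a.hire_year < that per-group AVG.
  dept_id=1: AVG(hire_year) = 2018.5
  dept_id=2: AVG(hire_year) = 2021.0
  dept_id=3: AVG(hire_year) = 2016.0
  dept_id=4: AVG(hire_year) = 2017.75
  dept_id=5: AVG(hire_year) = 2020.0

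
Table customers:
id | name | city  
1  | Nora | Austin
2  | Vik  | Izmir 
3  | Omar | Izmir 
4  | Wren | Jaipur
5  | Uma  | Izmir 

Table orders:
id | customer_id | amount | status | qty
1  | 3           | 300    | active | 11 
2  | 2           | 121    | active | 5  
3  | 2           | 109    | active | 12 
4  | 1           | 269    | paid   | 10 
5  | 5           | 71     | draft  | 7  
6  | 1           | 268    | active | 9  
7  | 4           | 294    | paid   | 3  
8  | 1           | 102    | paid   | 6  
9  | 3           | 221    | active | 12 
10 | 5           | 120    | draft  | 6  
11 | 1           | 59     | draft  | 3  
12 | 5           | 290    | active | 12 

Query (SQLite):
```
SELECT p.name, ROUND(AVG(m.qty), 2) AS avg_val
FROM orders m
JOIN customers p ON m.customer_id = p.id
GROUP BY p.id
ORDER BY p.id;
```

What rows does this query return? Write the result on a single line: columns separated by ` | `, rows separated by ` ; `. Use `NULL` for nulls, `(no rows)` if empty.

Join each orders row to its customers via customer_id.
Group joined rows by customers.id; compute ROUND(AVG(m.qty), 2) per group.
  1: ids {4, 6, 8, 11} → ROUND(AVG(m.qty), 2)=7
  2: ids {2, 3} → ROUND(AVG(m.qty), 2)=8.5
  3: ids {1, 9} → ROUND(AVG(m.qty), 2)=11.5
  4: ids {7} → ROUND(AVG(m.qty), 2)=3
  5: ids {5, 10, 12} → ROUND(AVG(m.qty), 2)=8.33

Nora | 7 ; Vik | 8.5 ; Omar | 11.5 ; Wren | 3 ; Uma | 8.33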